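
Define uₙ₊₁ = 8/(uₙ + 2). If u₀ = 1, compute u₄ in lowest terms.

52/27

u₁ = 8/(1 + 2) = 8/3.
u₂ = 8/(8/3 + 2) = 12/7.
u₃ = 8/(12/7 + 2) = 28/13.
u₄ = 8/(28/13 + 2) = 52/27.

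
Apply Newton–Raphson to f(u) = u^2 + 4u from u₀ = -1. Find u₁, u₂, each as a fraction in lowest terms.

u₁ = 1/2, u₂ = 1/20

f'(u) = 2u + 4.
f(-1) = -3, f'(-1) = 2, so u₁ = (-1) - (-3)/2 = 1/2.
f(1/2) = 9/4, f'(1/2) = 5, so u₂ = (1/2) - (9/4)/5 = 1/20.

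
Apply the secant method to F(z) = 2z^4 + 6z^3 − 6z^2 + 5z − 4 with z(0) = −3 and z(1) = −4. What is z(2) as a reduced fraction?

F(−3) = −73, F(−4) = 8. z(2) = (−4) − 8·((−4) − (−3))/(8 − (−73)) = −316/81.

−316/81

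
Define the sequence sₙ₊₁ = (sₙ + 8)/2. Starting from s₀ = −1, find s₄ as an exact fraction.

s₁ = ((−1) + 8)/2 = 7/2.
s₂ = ((7/2) + 8)/2 = 23/4.
s₃ = ((23/4) + 8)/2 = 55/8.
s₄ = ((55/8) + 8)/2 = 119/16.

119/16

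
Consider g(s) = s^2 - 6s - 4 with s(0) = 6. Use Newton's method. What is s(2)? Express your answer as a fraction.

218/33

g'(s) = 2s - 6.
g(6) = -4, g'(6) = 6, so s(1) = 6 - (-4)/6 = 20/3.
g(20/3) = 4/9, g'(20/3) = 22/3, so s(2) = (20/3) - (4/9)/(22/3) = 218/33.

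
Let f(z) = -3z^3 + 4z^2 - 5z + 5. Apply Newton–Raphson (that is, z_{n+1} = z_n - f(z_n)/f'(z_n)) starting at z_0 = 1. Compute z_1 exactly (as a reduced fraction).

7/6

f'(z) = -9z^2 + 8z - 5.
f(1) = 1, f'(1) = -6, so z_1 = 1 - 1/(-6) = 7/6.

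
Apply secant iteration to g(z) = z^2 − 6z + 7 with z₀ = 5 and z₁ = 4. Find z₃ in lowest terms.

31/7

g(5) = 2, g(4) = −1. z₂ = 4 − (−1)·(4 − 5)/((−1) − 2) = 13/3.
g(4) = −1, g(13/3) = −2/9. z₃ = (13/3) − (−2/9)·((13/3) − 4)/((−2/9) − (−1)) = 31/7.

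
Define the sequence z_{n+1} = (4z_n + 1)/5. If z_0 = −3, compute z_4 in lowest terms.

z_1 = (4·(−3) + 1)/5 = −11/5.
z_2 = (4·(−11/5) + 1)/5 = −39/25.
z_3 = (4·(−39/25) + 1)/5 = −131/125.
z_4 = (4·(−131/125) + 1)/5 = −399/625.

−399/625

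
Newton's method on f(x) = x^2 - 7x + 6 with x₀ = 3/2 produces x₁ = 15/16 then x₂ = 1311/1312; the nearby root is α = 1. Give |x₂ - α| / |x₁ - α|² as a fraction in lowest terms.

8/41

x₁ - α = 15/16 - 1 = -1/16, so |x₁ - α| = 1/16.
x₂ - α = 1311/1312 - 1 = -1/1312, so |x₂ - α| = 1/1312.
|x₁ - α|² = 1/256.
Ratio = (1/1312) / (1/256) = 8/41.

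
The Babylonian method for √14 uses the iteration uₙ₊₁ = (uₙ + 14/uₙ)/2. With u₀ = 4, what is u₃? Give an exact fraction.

403201/107760

u₁ = (4 + 14/4)/2 = 15/4.
u₂ = (15/4 + 14/(15/4))/2 = 449/120.
u₃ = (449/120 + 14/(449/120))/2 = 403201/107760.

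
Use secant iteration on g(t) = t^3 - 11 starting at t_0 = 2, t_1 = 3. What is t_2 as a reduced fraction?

g(2) = -3, g(3) = 16. t_2 = 3 - 16·(3 - 2)/(16 - (-3)) = 41/19.

41/19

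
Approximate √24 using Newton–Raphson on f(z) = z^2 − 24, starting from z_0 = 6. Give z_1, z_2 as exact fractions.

z_1 = 5, z_2 = 49/10

f'(z) = 2z.
f(6) = 12, f'(6) = 12, so z_1 = 6 − 12/12 = 5.
f(5) = 1, f'(5) = 10, so z_2 = 5 − 1/10 = 49/10.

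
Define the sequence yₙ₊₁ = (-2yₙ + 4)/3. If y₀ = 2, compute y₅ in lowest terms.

52/81

y₁ = (-2·2 + 4)/3 = 0.
y₂ = (-2·0 + 4)/3 = 4/3.
y₃ = (-2·(4/3) + 4)/3 = 4/9.
y₄ = (-2·(4/9) + 4)/3 = 28/27.
y₅ = (-2·(28/27) + 4)/3 = 52/81.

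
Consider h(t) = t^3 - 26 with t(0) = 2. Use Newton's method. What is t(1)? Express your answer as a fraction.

7/2

h'(t) = 3t^2.
h(2) = -18, h'(2) = 12, so t(1) = 2 - (-18)/12 = 7/2.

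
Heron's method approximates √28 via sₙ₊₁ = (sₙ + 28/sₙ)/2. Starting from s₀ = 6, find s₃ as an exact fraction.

32257/6096

s₁ = (6 + 28/6)/2 = 16/3.
s₂ = (16/3 + 28/(16/3))/2 = 127/24.
s₃ = (127/24 + 28/(127/24))/2 = 32257/6096.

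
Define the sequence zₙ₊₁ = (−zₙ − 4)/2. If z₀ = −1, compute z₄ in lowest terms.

z₁ = (−(−1) − 4)/2 = −3/2.
z₂ = (−(−3/2) − 4)/2 = −5/4.
z₃ = (−(−5/4) − 4)/2 = −11/8.
z₄ = (−(−11/8) − 4)/2 = −21/16.

−21/16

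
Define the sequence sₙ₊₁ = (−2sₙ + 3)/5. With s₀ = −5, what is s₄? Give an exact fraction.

181/625

s₁ = (−2·(−5) + 3)/5 = 13/5.
s₂ = (−2·(13/5) + 3)/5 = −11/25.
s₃ = (−2·(−11/25) + 3)/5 = 97/125.
s₄ = (−2·(97/125) + 3)/5 = 181/625.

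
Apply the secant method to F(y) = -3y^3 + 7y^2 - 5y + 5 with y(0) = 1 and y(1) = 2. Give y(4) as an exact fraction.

2976657/1551566

F(1) = 4, F(2) = -1. y(2) = 2 - (-1)·(2 - 1)/((-1) - 4) = 9/5.
F(2) = -1, F(9/5) = 148/125. y(3) = (9/5) - (148/125)·((9/5) - 2)/((148/125) - (-1)) = 521/273.
F(9/5) = 148/125, F(521/273) = 681836/6782139. y(4) = (521/273) - (681836/6782139)·((521/273) - (9/5))/((681836/6782139) - (148/125)) = 2976657/1551566.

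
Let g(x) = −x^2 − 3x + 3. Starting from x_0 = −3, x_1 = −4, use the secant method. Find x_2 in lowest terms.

g(−3) = 3, g(−4) = −1. x_2 = (−4) − (−1)·((−4) − (−3))/((−1) − 3) = −15/4.

−15/4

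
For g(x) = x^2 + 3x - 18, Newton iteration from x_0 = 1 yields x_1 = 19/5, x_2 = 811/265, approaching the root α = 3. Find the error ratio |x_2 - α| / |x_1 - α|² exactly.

5/53

x_1 - α = 19/5 - 3 = 4/5, so |x_1 - α| = 4/5.
x_2 - α = 811/265 - 3 = 16/265, so |x_2 - α| = 16/265.
|x_1 - α|² = 16/25.
Ratio = (16/265) / (16/25) = 5/53.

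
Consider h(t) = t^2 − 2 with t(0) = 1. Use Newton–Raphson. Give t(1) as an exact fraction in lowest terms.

3/2

h'(t) = 2t.
h(1) = −1, h'(1) = 2, so t(1) = 1 − (−1)/2 = 3/2.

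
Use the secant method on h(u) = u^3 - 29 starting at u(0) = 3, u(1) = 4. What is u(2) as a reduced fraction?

113/37

h(3) = -2, h(4) = 35. u(2) = 4 - 35·(4 - 3)/(35 - (-2)) = 113/37.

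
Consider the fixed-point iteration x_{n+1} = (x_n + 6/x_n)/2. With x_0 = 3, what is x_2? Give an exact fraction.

x_1 = (3 + 6/3)/2 = 5/2.
x_2 = (5/2 + 6/(5/2))/2 = 49/20.

49/20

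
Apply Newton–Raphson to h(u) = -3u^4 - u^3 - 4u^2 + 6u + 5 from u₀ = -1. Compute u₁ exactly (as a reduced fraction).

-16/23

h'(u) = -12u^3 - 3u^2 - 8u + 6.
h(-1) = -7, h'(-1) = 23, so u₁ = (-1) - (-7)/23 = -16/23.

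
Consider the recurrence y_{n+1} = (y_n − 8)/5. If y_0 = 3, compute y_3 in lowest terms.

y_1 = (3 − 8)/5 = −1.
y_2 = ((−1) − 8)/5 = −9/5.
y_3 = ((−9/5) − 8)/5 = −49/25.

−49/25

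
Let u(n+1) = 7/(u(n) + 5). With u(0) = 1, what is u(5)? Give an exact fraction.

9758/8559

u(1) = 7/(1 + 5) = 7/6.
u(2) = 7/(7/6 + 5) = 42/37.
u(3) = 7/(42/37 + 5) = 259/227.
u(4) = 7/(259/227 + 5) = 1589/1394.
u(5) = 7/(1589/1394 + 5) = 9758/8559.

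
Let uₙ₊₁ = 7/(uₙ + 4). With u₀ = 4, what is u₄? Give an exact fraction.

u₁ = 7/(4 + 4) = 7/8.
u₂ = 7/(7/8 + 4) = 56/39.
u₃ = 7/(56/39 + 4) = 273/212.
u₄ = 7/(273/212 + 4) = 1484/1121.

1484/1121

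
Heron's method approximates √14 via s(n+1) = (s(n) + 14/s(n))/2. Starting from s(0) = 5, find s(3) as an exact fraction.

s(1) = (5 + 14/5)/2 = 39/10.
s(2) = (39/10 + 14/(39/10))/2 = 2921/780.
s(3) = (2921/780 + 14/(2921/780))/2 = 17049841/4556760.

17049841/4556760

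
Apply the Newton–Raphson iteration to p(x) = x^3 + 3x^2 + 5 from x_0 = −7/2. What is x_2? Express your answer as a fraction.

−17267/5040

p'(x) = 3x^2 + 6x.
p(−7/2) = −9/8, p'(−7/2) = 63/4, so x_1 = (−7/2) − (−9/8)/(63/4) = −24/7.
p(−24/7) = −13/343, p'(−24/7) = 720/49, so x_2 = (−24/7) − (−13/343)/(720/49) = −17267/5040.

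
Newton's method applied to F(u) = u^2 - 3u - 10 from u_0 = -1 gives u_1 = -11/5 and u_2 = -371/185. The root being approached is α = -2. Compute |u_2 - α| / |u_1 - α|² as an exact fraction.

5/37

u_1 - α = -11/5 - (-2) = -11/5 + 2 = -1/5, so |u_1 - α| = 1/5.
u_2 - α = -371/185 - (-2) = -371/185 + 2 = -1/185, so |u_2 - α| = 1/185.
|u_1 - α|² = 1/25.
Ratio = (1/185) / (1/25) = 5/37.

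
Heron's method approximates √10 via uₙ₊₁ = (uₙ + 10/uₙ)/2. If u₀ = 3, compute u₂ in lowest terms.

721/228

u₁ = (3 + 10/3)/2 = 19/6.
u₂ = (19/6 + 10/(19/6))/2 = 721/228.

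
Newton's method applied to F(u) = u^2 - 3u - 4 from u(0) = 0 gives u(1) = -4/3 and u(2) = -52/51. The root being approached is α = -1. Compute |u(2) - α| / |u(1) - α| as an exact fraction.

u(1) - α = -4/3 - (-1) = -4/3 + 1 = -1/3, so |u(1) - α| = 1/3.
u(2) - α = -52/51 - (-1) = -52/51 + 1 = -1/51, so |u(2) - α| = 1/51.
Ratio = (1/51) / (1/3) = 1/17.

1/17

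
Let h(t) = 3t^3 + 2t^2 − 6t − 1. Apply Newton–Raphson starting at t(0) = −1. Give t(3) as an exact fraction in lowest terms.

h'(t) = 9t^2 + 4t − 6.
h(−1) = 4, h'(−1) = −1, so t(1) = (−1) − 4/(−1) = 3.
h(3) = 80, h'(3) = 87, so t(2) = 3 − 80/87 = 181/87.
h(181/87) = 4870400/219501, h'(181/87) = 104141/2523, so t(3) = (181/87) − (4870400/219501)/(104141/2523) = 4659707/3020089.

4659707/3020089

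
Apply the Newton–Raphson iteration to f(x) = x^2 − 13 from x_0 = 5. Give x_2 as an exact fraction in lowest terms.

f'(x) = 2x.
f(5) = 12, f'(5) = 10, so x_1 = 5 − 12/10 = 19/5.
f(19/5) = 36/25, f'(19/5) = 38/5, so x_2 = (19/5) − (36/25)/(38/5) = 343/95.

343/95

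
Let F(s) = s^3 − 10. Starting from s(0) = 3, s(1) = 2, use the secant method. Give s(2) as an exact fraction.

F(3) = 17, F(2) = −2. s(2) = 2 − (−2)·(2 − 3)/((−2) − 17) = 40/19.

40/19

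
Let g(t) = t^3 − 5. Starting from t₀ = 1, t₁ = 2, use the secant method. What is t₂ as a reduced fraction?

11/7

g(1) = −4, g(2) = 3. t₂ = 2 − 3·(2 − 1)/(3 − (−4)) = 11/7.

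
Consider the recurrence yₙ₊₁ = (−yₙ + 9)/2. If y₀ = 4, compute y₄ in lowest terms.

y₁ = (−4 + 9)/2 = 5/2.
y₂ = (−(5/2) + 9)/2 = 13/4.
y₃ = (−(13/4) + 9)/2 = 23/8.
y₄ = (−(23/8) + 9)/2 = 49/16.

49/16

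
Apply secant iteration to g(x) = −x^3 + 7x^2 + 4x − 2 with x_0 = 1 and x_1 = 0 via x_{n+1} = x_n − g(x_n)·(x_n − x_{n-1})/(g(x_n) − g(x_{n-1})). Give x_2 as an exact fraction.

1/5

g(1) = 8, g(0) = −2. x_2 = 0 − (−2)·(0 − 1)/((−2) − 8) = 1/5.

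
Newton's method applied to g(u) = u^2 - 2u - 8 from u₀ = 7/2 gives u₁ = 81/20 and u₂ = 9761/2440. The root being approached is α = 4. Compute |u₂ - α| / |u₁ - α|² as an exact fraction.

10/61

u₁ - α = 81/20 - 4 = 1/20, so |u₁ - α| = 1/20.
u₂ - α = 9761/2440 - 4 = 1/2440, so |u₂ - α| = 1/2440.
|u₁ - α|² = 1/400.
Ratio = (1/2440) / (1/400) = 10/61.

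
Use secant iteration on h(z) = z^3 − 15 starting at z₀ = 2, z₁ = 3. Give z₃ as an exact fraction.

h(2) = −7, h(3) = 12. z₂ = 3 − 12·(3 − 2)/(12 − (−7)) = 45/19.
h(3) = 12, h(45/19) = −11760/6859. z₃ = (45/19) − (−11760/6859)·((45/19) − 3)/((−11760/6859) − 12) = 6395/2613.

6395/2613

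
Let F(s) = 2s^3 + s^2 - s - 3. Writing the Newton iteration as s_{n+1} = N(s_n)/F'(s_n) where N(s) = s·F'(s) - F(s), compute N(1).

8

F'(s) = 6s^2 + 2s - 1.
N(s) = s·F'(s) - F(s) = s·(6s^2 + 2s - 1) - (2s^3 + s^2 - s - 3) = 4s^3 + s^2 + 3.
N(1) = 8.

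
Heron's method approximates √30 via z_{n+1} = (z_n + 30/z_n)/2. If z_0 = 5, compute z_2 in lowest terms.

241/44

z_1 = (5 + 30/5)/2 = 11/2.
z_2 = (11/2 + 30/(11/2))/2 = 241/44.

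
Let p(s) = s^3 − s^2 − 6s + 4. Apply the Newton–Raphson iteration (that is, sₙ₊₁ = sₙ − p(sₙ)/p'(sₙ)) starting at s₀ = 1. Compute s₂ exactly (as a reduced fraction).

p'(s) = 3s^2 − 2s − 6.
p(1) = −2, p'(1) = −5, so s₁ = 1 − (−2)/(−5) = 3/5.
p(3/5) = 32/125, p'(3/5) = −153/25, so s₂ = (3/5) − (32/125)/(−153/25) = 491/765.

491/765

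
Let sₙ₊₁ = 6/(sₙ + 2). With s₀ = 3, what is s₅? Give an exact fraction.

s₁ = 6/(3 + 2) = 6/5.
s₂ = 6/(6/5 + 2) = 15/8.
s₃ = 6/(15/8 + 2) = 48/31.
s₄ = 6/(48/31 + 2) = 93/55.
s₅ = 6/(93/55 + 2) = 330/203.

330/203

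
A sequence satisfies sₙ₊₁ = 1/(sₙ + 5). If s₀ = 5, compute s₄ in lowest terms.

s₁ = 1/(5 + 5) = 1/10.
s₂ = 1/(1/10 + 5) = 10/51.
s₃ = 1/(10/51 + 5) = 51/265.
s₄ = 1/(51/265 + 5) = 265/1376.

265/1376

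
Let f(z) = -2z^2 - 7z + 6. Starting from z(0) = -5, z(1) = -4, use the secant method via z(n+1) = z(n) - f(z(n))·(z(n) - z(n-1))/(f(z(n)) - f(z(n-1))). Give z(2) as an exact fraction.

f(-5) = -9, f(-4) = 2. z(2) = (-4) - 2·((-4) - (-5))/(2 - (-9)) = -46/11.

-46/11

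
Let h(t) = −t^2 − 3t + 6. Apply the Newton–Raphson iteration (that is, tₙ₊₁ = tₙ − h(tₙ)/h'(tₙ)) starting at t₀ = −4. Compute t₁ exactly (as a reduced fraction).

h'(t) = −2t − 3.
h(−4) = 2, h'(−4) = 5, so t₁ = (−4) − 2/5 = −22/5.

−22/5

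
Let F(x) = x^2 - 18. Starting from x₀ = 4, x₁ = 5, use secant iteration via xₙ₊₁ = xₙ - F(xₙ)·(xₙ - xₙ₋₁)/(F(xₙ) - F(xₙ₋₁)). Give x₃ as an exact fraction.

352/83

F(4) = -2, F(5) = 7. x₂ = 5 - 7·(5 - 4)/(7 - (-2)) = 38/9.
F(5) = 7, F(38/9) = -14/81. x₃ = (38/9) - (-14/81)·((38/9) - 5)/((-14/81) - 7) = 352/83.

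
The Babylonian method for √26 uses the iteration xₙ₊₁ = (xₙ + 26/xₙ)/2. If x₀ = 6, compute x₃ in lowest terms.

7196593/1411368

x₁ = (6 + 26/6)/2 = 31/6.
x₂ = (31/6 + 26/(31/6))/2 = 1897/372.
x₃ = (1897/372 + 26/(1897/372))/2 = 7196593/1411368.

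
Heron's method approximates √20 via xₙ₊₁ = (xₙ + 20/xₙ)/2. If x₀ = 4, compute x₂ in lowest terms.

x₁ = (4 + 20/4)/2 = 9/2.
x₂ = (9/2 + 20/(9/2))/2 = 161/36.

161/36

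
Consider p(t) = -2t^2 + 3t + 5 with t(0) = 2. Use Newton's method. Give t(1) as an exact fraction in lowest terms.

13/5

p'(t) = -4t + 3.
p(2) = 3, p'(2) = -5, so t(1) = 2 - 3/(-5) = 13/5.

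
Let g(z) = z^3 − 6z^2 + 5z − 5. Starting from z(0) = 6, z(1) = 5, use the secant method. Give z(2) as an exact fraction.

31/6

g(6) = 25, g(5) = −5. z(2) = 5 − (−5)·(5 − 6)/((−5) − 25) = 31/6.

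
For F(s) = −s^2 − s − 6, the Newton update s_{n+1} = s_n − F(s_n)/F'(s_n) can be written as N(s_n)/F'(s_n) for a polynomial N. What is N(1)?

5

F'(s) = −2s − 1.
N(s) = s·F'(s) − F(s) = s·(−2s − 1) − (−s^2 − s − 6) = −s^2 + 6.
N(1) = 5.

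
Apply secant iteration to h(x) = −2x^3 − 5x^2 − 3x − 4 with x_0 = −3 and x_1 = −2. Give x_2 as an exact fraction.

h(−3) = 14, h(−2) = −2. x_2 = (−2) − (−2)·((−2) − (−3))/((−2) − 14) = −17/8.

−17/8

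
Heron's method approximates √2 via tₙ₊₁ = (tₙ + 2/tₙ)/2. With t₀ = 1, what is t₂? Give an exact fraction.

t₁ = (1 + 2/1)/2 = 3/2.
t₂ = (3/2 + 2/(3/2))/2 = 17/12.

17/12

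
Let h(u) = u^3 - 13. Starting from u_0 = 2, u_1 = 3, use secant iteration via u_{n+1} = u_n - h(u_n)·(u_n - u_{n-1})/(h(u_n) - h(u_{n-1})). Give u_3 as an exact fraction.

17593/7549

h(2) = -5, h(3) = 14. u_2 = 3 - 14·(3 - 2)/(14 - (-5)) = 43/19.
h(3) = 14, h(43/19) = -9660/6859. u_3 = (43/19) - (-9660/6859)·((43/19) - 3)/((-9660/6859) - 14) = 17593/7549.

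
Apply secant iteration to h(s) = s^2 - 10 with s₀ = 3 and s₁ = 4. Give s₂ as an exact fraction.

h(3) = -1, h(4) = 6. s₂ = 4 - 6·(4 - 3)/(6 - (-1)) = 22/7.

22/7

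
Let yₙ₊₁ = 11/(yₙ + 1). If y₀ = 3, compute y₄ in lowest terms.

y₁ = 11/(3 + 1) = 11/4.
y₂ = 11/(11/4 + 1) = 44/15.
y₃ = 11/(44/15 + 1) = 165/59.
y₄ = 11/(165/59 + 1) = 649/224.

649/224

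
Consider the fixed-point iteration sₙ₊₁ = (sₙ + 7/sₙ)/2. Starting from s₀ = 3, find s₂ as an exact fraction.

s₁ = (3 + 7/3)/2 = 8/3.
s₂ = (8/3 + 7/(8/3))/2 = 127/48.

127/48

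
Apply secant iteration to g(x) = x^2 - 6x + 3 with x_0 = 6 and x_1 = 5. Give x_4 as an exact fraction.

485/89

g(6) = 3, g(5) = -2. x_2 = 5 - (-2)·(5 - 6)/((-2) - 3) = 27/5.
g(5) = -2, g(27/5) = -6/25. x_3 = (27/5) - (-6/25)·((27/5) - 5)/((-6/25) - (-2)) = 60/11.
g(27/5) = -6/25, g(60/11) = 3/121. x_4 = (60/11) - (3/121)·((60/11) - (27/5))/((3/121) - (-6/25)) = 485/89.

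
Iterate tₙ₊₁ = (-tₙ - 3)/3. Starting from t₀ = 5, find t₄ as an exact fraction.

-55/81

t₁ = (-5 - 3)/3 = -8/3.
t₂ = (-(-8/3) - 3)/3 = -1/9.
t₃ = (-(-1/9) - 3)/3 = -26/27.
t₄ = (-(-26/27) - 3)/3 = -55/81.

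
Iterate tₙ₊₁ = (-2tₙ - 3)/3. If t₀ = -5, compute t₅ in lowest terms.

-5/243

t₁ = (-2·(-5) - 3)/3 = 7/3.
t₂ = (-2·(7/3) - 3)/3 = -23/9.
t₃ = (-2·(-23/9) - 3)/3 = 19/27.
t₄ = (-2·(19/27) - 3)/3 = -119/81.
t₅ = (-2·(-119/81) - 3)/3 = -5/243.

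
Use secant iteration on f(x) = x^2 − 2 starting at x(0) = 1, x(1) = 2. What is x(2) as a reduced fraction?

4/3

f(1) = −1, f(2) = 2. x(2) = 2 − 2·(2 − 1)/(2 − (−1)) = 4/3.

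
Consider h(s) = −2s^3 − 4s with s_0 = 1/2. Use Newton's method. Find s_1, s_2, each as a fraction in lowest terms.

s_1 = 1/11, s_2 = 2/2695

h'(s) = −6s^2 − 4.
h(1/2) = −9/4, h'(1/2) = −11/2, so s_1 = (1/2) − (−9/4)/(−11/2) = 1/11.
h(1/11) = −486/1331, h'(1/11) = −490/121, so s_2 = (1/11) − (−486/1331)/(−490/121) = 2/2695.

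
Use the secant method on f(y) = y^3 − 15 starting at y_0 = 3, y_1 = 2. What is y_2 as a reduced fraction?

45/19

f(3) = 12, f(2) = −7. y_2 = 2 − (−7)·(2 − 3)/((−7) − 12) = 45/19.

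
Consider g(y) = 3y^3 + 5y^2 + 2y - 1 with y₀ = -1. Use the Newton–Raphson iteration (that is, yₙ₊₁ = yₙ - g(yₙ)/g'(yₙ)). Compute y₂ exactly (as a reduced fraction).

g'(y) = 9y^2 + 10y + 2.
g(-1) = -1, g'(-1) = 1, so y₁ = (-1) - (-1)/1 = 0.
g(0) = -1, g'(0) = 2, so y₂ = 0 - (-1)/2 = 1/2.

1/2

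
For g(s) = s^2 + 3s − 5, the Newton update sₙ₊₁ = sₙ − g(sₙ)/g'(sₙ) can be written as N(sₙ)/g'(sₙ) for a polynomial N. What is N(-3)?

g'(s) = 2s + 3.
N(s) = s·g'(s) − g(s) = s·(2s + 3) − (s^2 + 3s − 5) = s^2 + 5.
N(-3) = 14.

14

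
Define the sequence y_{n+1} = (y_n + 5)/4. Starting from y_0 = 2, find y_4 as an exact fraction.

427/256

y_1 = (2 + 5)/4 = 7/4.
y_2 = ((7/4) + 5)/4 = 27/16.
y_3 = ((27/16) + 5)/4 = 107/64.
y_4 = ((107/64) + 5)/4 = 427/256.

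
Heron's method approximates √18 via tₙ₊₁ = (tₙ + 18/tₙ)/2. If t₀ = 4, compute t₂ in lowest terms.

577/136

t₁ = (4 + 18/4)/2 = 17/4.
t₂ = (17/4 + 18/(17/4))/2 = 577/136.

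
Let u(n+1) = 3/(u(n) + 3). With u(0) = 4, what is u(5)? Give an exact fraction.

u(1) = 3/(4 + 3) = 3/7.
u(2) = 3/(3/7 + 3) = 7/8.
u(3) = 3/(7/8 + 3) = 24/31.
u(4) = 3/(24/31 + 3) = 31/39.
u(5) = 3/(31/39 + 3) = 117/148.

117/148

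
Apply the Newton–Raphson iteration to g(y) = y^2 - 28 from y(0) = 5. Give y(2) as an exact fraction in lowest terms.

5609/1060

g'(y) = 2y.
g(5) = -3, g'(5) = 10, so y(1) = 5 - (-3)/10 = 53/10.
g(53/10) = 9/100, g'(53/10) = 53/5, so y(2) = (53/10) - (9/100)/(53/5) = 5609/1060.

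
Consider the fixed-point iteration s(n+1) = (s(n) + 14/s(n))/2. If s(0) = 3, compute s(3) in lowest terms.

s(1) = (3 + 14/3)/2 = 23/6.
s(2) = (23/6 + 14/(23/6))/2 = 1033/276.
s(3) = (1033/276 + 14/(1033/276))/2 = 2133553/570216.

2133553/570216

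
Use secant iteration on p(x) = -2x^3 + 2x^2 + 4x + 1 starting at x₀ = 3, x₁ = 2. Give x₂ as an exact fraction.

49/24

p(3) = -23, p(2) = 1. x₂ = 2 - 1·(2 - 3)/(1 - (-23)) = 49/24.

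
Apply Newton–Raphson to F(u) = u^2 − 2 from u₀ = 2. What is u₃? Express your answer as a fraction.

577/408

F'(u) = 2u.
F(2) = 2, F'(2) = 4, so u₁ = 2 − 2/4 = 3/2.
F(3/2) = 1/4, F'(3/2) = 3, so u₂ = (3/2) − (1/4)/3 = 17/12.
F(17/12) = 1/144, F'(17/12) = 17/6, so u₃ = (17/12) − (1/144)/(17/6) = 577/408.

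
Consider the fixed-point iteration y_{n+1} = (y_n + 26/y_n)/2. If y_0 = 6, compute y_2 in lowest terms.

1897/372

y_1 = (6 + 26/6)/2 = 31/6.
y_2 = (31/6 + 26/(31/6))/2 = 1897/372.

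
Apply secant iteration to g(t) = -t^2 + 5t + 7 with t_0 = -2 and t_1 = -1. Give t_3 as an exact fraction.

g(-2) = -7, g(-1) = 1. t_2 = (-1) - 1·((-1) - (-2))/(1 - (-7)) = -9/8.
g(-1) = 1, g(-9/8) = 7/64. t_3 = (-9/8) - (7/64)·((-9/8) - (-1))/((7/64) - 1) = -65/57.

-65/57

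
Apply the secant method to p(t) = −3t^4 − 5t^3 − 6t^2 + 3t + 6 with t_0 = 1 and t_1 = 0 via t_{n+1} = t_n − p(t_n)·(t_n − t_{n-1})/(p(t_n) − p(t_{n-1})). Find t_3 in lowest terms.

2662/997

p(1) = −5, p(0) = 6. t_2 = 0 − 6·(0 − 1)/(6 − (−5)) = 6/11.
p(0) = 6, p(6/11) = 69900/14641. t_3 = (6/11) − (69900/14641)·((6/11) − 0)/((69900/14641) − 6) = 2662/997.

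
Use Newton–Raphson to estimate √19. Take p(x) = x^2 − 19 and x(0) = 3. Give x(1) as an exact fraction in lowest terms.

p'(x) = 2x.
p(3) = −10, p'(3) = 6, so x(1) = 3 − (−10)/6 = 14/3.

14/3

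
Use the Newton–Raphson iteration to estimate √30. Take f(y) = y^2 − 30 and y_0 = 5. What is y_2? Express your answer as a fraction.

241/44

f'(y) = 2y.
f(5) = −5, f'(5) = 10, so y_1 = 5 − (−5)/10 = 11/2.
f(11/2) = 1/4, f'(11/2) = 11, so y_2 = (11/2) − (1/4)/11 = 241/44.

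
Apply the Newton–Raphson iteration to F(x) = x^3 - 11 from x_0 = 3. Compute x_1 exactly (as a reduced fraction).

F'(x) = 3x^2.
F(3) = 16, F'(3) = 27, so x_1 = 3 - 16/27 = 65/27.

65/27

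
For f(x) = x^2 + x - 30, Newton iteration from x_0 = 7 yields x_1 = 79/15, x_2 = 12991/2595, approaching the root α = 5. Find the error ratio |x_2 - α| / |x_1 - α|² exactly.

x_1 - α = 79/15 - 5 = 4/15, so |x_1 - α| = 4/15.
x_2 - α = 12991/2595 - 5 = 16/2595, so |x_2 - α| = 16/2595.
|x_1 - α|² = 16/225.
Ratio = (16/2595) / (16/225) = 15/173.

15/173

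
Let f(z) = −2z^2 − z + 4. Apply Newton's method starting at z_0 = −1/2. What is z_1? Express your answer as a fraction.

f'(z) = −4z − 1.
f(−1/2) = 4, f'(−1/2) = 1, so z_1 = (−1/2) − 4/1 = −9/2.

−9/2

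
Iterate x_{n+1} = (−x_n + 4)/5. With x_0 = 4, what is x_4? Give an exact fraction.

84/125

x_1 = (−4 + 4)/5 = 0.
x_2 = (−0 + 4)/5 = 4/5.
x_3 = (−(4/5) + 4)/5 = 16/25.
x_4 = (−(16/25) + 4)/5 = 84/125.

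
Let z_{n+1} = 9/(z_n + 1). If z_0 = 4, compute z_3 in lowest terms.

126/59

z_1 = 9/(4 + 1) = 9/5.
z_2 = 9/(9/5 + 1) = 45/14.
z_3 = 9/(45/14 + 1) = 126/59.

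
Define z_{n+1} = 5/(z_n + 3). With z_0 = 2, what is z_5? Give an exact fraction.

355/298

z_1 = 5/(2 + 3) = 1.
z_2 = 5/(1 + 3) = 5/4.
z_3 = 5/(5/4 + 3) = 20/17.
z_4 = 5/(20/17 + 3) = 85/71.
z_5 = 5/(85/71 + 3) = 355/298.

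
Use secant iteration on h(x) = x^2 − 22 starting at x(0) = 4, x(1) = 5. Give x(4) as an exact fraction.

1909/407

h(4) = −6, h(5) = 3. x(2) = 5 − 3·(5 − 4)/(3 − (−6)) = 14/3.
h(5) = 3, h(14/3) = −2/9. x(3) = (14/3) − (−2/9)·((14/3) − 5)/((−2/9) − 3) = 136/29.
h(14/3) = −2/9, h(136/29) = −6/841. x(4) = (136/29) − (−6/841)·((136/29) − (14/3))/((−6/841) − (−2/9)) = 1909/407.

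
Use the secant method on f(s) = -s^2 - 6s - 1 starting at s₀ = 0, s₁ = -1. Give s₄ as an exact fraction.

f(0) = -1, f(-1) = 4. s₂ = (-1) - 4·((-1) - 0)/(4 - (-1)) = -1/5.
f(-1) = 4, f(-1/5) = 4/25. s₃ = (-1/5) - (4/25)·((-1/5) - (-1))/((4/25) - 4) = -1/6.
f(-1/5) = 4/25, f(-1/6) = -1/36. s₄ = (-1/6) - (-1/36)·((-1/6) - (-1/5))/((-1/36) - (4/25)) = -29/169.

-29/169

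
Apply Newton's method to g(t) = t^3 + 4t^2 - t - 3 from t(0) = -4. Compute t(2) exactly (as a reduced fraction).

-220577/54270

g'(t) = 3t^2 + 8t - 1.
g(-4) = 1, g'(-4) = 15, so t(1) = (-4) - 1/15 = -61/15.
g(-61/15) = -121/3375, g'(-61/15) = 402/25, so t(2) = (-61/15) - (-121/3375)/(402/25) = -220577/54270.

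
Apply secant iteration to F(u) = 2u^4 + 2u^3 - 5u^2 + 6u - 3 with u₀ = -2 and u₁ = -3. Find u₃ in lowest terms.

F(-2) = -19, F(-3) = 42. u₂ = (-3) - 42·((-3) - (-2))/(42 - (-19)) = -141/61.
F(-3) = 42, F(-141/61) = -154934094/13845841. u₃ = (-141/61) - (-154934094/13845841)·((-141/61) - (-3))/((-154934094/13845841) - 42) = -1025501/417494.

-1025501/417494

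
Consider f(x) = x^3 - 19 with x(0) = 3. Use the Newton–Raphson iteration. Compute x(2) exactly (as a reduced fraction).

1152011/431649

f'(x) = 3x^2.
f(3) = 8, f'(3) = 27, so x(1) = 3 - 8/27 = 73/27.
f(73/27) = 15040/19683, f'(73/27) = 5329/243, so x(2) = (73/27) - (15040/19683)/(5329/243) = 1152011/431649.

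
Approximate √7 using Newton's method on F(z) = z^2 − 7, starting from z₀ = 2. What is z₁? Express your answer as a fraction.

F'(z) = 2z.
F(2) = −3, F'(2) = 4, so z₁ = 2 − (−3)/4 = 11/4.

11/4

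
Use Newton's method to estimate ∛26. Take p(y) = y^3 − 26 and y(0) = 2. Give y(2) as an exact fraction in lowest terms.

149/49

p'(y) = 3y^2.
p(2) = −18, p'(2) = 12, so y(1) = 2 − (−18)/12 = 7/2.
p(7/2) = 135/8, p'(7/2) = 147/4, so y(2) = (7/2) − (135/8)/(147/4) = 149/49.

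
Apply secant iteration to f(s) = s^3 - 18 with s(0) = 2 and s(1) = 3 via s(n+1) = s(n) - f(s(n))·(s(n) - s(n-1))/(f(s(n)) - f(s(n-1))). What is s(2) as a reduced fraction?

48/19

f(2) = -10, f(3) = 9. s(2) = 3 - 9·(3 - 2)/(9 - (-10)) = 48/19.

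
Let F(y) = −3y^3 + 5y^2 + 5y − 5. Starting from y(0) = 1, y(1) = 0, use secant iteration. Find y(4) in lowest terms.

69580/97941

F(1) = 2, F(0) = −5. y(2) = 0 − (−5)·(0 − 1)/((−5) − 2) = 5/7.
F(0) = −5, F(5/7) = 10/343. y(3) = (5/7) − (10/343)·((5/7) − 0)/((10/343) − (−5)) = 49/69.
F(5/7) = 10/343, F(49/69) = −26/12167. y(4) = (49/69) − (−26/12167)·((49/69) − (5/7))/((−26/12167) − (10/343)) = 69580/97941.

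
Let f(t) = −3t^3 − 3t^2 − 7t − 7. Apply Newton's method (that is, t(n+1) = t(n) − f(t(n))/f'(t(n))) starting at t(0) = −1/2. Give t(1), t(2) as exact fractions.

t(1) = −28/25, t(2) = −26041/25825

f'(t) = −9t^2 − 6t − 7.
f(−1/2) = −31/8, f'(−1/2) = −25/4, so t(1) = (−1/2) − (−31/8)/(−25/4) = −28/25.
f(−28/25) = 20181/15625, f'(−28/25) = −7231/625, so t(2) = (−28/25) − (20181/15625)/(−7231/625) = −26041/25825.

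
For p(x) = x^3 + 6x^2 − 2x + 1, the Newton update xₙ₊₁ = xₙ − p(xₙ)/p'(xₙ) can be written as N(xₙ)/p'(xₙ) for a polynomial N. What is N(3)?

107

p'(x) = 3x^2 + 12x − 2.
N(x) = x·p'(x) − p(x) = x·(3x^2 + 12x − 2) − (x^3 + 6x^2 − 2x + 1) = 2x^3 + 6x^2 − 1.
N(3) = 107.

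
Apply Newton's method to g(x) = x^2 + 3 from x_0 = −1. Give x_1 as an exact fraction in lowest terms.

1

g'(x) = 2x.
g(−1) = 4, g'(−1) = −2, so x_1 = (−1) − 4/(−2) = 1.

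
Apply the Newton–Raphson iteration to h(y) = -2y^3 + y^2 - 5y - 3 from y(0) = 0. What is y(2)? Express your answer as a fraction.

h'(y) = -6y^2 + 2y - 5.
h(0) = -3, h'(0) = -5, so y(1) = 0 - (-3)/(-5) = -3/5.
h(-3/5) = 99/125, h'(-3/5) = -209/25, so y(2) = (-3/5) - (99/125)/(-209/25) = -48/95.

-48/95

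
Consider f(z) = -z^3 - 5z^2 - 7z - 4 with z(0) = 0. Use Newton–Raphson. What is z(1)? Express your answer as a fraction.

f'(z) = -3z^2 - 10z - 7.
f(0) = -4, f'(0) = -7, so z(1) = 0 - (-4)/(-7) = -4/7.

-4/7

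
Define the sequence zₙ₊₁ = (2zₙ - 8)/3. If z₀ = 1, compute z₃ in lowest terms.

z₁ = (2·1 - 8)/3 = -2.
z₂ = (2·(-2) - 8)/3 = -4.
z₃ = (2·(-4) - 8)/3 = -16/3.

-16/3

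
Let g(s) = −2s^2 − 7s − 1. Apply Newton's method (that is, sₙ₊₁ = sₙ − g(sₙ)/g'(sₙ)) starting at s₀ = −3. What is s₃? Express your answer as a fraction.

−584393/174405

g'(s) = −4s − 7.
g(−3) = 2, g'(−3) = 5, so s₁ = (−3) − 2/5 = −17/5.
g(−17/5) = −8/25, g'(−17/5) = 33/5, so s₂ = (−17/5) − (−8/25)/(33/5) = −553/165.
g(−553/165) = −128/27225, g'(−553/165) = 1057/165, so s₃ = (−553/165) − (−128/27225)/(1057/165) = −584393/174405.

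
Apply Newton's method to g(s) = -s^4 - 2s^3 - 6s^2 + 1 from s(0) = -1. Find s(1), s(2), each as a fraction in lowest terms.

s(1) = -3/5, s(2) = -839/1845

g'(s) = -4s^3 - 6s^2 - 12s.
g(-1) = -4, g'(-1) = 10, so s(1) = (-1) - (-4)/10 = -3/5.
g(-3/5) = -536/625, g'(-3/5) = 738/125, so s(2) = (-3/5) - (-536/625)/(738/125) = -839/1845.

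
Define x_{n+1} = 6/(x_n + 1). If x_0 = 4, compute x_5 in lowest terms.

642/353

x_1 = 6/(4 + 1) = 6/5.
x_2 = 6/(6/5 + 1) = 30/11.
x_3 = 6/(30/11 + 1) = 66/41.
x_4 = 6/(66/41 + 1) = 246/107.
x_5 = 6/(246/107 + 1) = 642/353.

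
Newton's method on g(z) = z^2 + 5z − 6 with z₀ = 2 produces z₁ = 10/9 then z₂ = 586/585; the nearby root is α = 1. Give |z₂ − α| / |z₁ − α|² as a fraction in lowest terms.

9/65

z₁ − α = 10/9 − 1 = 1/9, so |z₁ − α| = 1/9.
z₂ − α = 586/585 − 1 = 1/585, so |z₂ − α| = 1/585.
|z₁ − α|² = 1/81.
Ratio = (1/585) / (1/81) = 9/65.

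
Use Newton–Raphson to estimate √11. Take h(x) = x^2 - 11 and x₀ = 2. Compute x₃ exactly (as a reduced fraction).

319201/96240

h'(x) = 2x.
h(2) = -7, h'(2) = 4, so x₁ = 2 - (-7)/4 = 15/4.
h(15/4) = 49/16, h'(15/4) = 15/2, so x₂ = (15/4) - (49/16)/(15/2) = 401/120.
h(401/120) = 2401/14400, h'(401/120) = 401/60, so x₃ = (401/120) - (2401/14400)/(401/60) = 319201/96240.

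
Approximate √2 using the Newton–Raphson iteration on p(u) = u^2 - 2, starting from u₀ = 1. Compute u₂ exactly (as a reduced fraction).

17/12

p'(u) = 2u.
p(1) = -1, p'(1) = 2, so u₁ = 1 - (-1)/2 = 3/2.
p(3/2) = 1/4, p'(3/2) = 3, so u₂ = (3/2) - (1/4)/3 = 17/12.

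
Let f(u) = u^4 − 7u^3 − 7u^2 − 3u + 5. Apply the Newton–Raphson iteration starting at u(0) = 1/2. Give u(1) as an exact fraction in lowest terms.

f'(u) = 4u^3 − 21u^2 − 14u − 3.
f(1/2) = 15/16, f'(1/2) = −59/4, so u(1) = (1/2) − (15/16)/(−59/4) = 133/236.

133/236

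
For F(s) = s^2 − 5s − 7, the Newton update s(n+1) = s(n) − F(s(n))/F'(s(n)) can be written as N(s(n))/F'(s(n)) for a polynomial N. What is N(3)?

F'(s) = 2s − 5.
N(s) = s·F'(s) − F(s) = s·(2s − 5) − (s^2 − 5s − 7) = s^2 + 7.
N(3) = 16.

16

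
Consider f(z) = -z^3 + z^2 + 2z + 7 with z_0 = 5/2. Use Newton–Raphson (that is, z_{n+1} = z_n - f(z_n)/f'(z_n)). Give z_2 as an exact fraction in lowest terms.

4151017/1536994

f'(z) = -3z^2 + 2z + 2.
f(5/2) = 21/8, f'(5/2) = -47/4, so z_1 = (5/2) - (21/8)/(-47/4) = 128/47.
f(128/47) = -34839/103823, f'(128/47) = -32702/2209, so z_2 = (128/47) - (-34839/103823)/(-32702/2209) = 4151017/1536994.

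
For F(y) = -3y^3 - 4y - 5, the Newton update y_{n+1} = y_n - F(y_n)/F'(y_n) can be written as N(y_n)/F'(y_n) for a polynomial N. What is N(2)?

F'(y) = -9y^2 - 4.
N(y) = y·F'(y) - F(y) = y·(-9y^2 - 4) - (-3y^3 - 4y - 5) = -6y^3 + 5.
N(2) = -43.

-43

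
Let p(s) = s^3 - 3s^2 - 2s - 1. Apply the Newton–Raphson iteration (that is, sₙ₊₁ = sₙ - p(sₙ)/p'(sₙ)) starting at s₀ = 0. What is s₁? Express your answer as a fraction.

-1/2

p'(s) = 3s^2 - 6s - 2.
p(0) = -1, p'(0) = -2, so s₁ = 0 - (-1)/(-2) = -1/2.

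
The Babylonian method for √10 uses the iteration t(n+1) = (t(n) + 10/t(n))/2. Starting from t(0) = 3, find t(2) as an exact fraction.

721/228

t(1) = (3 + 10/3)/2 = 19/6.
t(2) = (19/6 + 10/(19/6))/2 = 721/228.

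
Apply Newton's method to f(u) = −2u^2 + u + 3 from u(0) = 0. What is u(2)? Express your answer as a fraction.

f'(u) = −4u + 1.
f(0) = 3, f'(0) = 1, so u(1) = 0 − 3/1 = −3.
f(−3) = −18, f'(−3) = 13, so u(2) = (−3) − (−18)/13 = −21/13.

−21/13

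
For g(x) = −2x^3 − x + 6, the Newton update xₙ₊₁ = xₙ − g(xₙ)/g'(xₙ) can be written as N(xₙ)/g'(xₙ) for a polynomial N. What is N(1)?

g'(x) = −6x^2 − 1.
N(x) = x·g'(x) − g(x) = x·(−6x^2 − 1) − (−2x^3 − x + 6) = −4x^3 − 6.
N(1) = −10.

−10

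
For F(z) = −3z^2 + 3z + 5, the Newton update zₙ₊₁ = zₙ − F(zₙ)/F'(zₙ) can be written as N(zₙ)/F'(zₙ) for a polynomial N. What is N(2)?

−17

F'(z) = −6z + 3.
N(z) = z·F'(z) − F(z) = z·(−6z + 3) − (−3z^2 + 3z + 5) = −3z^2 − 5.
N(2) = −17.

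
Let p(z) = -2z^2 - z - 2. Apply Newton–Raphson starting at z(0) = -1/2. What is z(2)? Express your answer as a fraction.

5/14

p'(z) = -4z - 1.
p(-1/2) = -2, p'(-1/2) = 1, so z(1) = (-1/2) - (-2)/1 = 3/2.
p(3/2) = -8, p'(3/2) = -7, so z(2) = (3/2) - (-8)/(-7) = 5/14.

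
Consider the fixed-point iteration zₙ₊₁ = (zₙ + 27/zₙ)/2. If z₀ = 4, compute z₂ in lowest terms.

z₁ = (4 + 27/4)/2 = 43/8.
z₂ = (43/8 + 27/(43/8))/2 = 3577/688.

3577/688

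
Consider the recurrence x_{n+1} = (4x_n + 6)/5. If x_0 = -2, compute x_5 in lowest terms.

x_1 = (4·(-2) + 6)/5 = -2/5.
x_2 = (4·(-2/5) + 6)/5 = 22/25.
x_3 = (4·(22/25) + 6)/5 = 238/125.
x_4 = (4·(238/125) + 6)/5 = 1702/625.
x_5 = (4·(1702/625) + 6)/5 = 10558/3125.

10558/3125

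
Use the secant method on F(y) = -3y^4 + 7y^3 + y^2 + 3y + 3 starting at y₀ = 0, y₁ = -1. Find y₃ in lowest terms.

-379/955

F(0) = 3, F(-1) = -9. y₂ = (-1) - (-9)·((-1) - 0)/((-9) - 3) = -1/4.
F(-1) = -9, F(-1/4) = 561/256. y₃ = (-1/4) - (561/256)·((-1/4) - (-1))/((561/256) - (-9)) = -379/955.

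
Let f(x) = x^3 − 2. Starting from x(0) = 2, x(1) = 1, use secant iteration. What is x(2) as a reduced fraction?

8/7

f(2) = 6, f(1) = −1. x(2) = 1 − (−1)·(1 − 2)/((−1) − 6) = 8/7.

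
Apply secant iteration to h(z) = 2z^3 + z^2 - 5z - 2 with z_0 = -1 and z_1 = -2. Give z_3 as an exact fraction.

-118/77

h(-1) = 2, h(-2) = -4. z_2 = (-2) - (-4)·((-2) - (-1))/((-4) - 2) = -4/3.
h(-2) = -4, h(-4/3) = 46/27. z_3 = (-4/3) - (46/27)·((-4/3) - (-2))/((46/27) - (-4)) = -118/77.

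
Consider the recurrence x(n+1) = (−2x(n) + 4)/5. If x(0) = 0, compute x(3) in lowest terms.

76/125

x(1) = (−2·0 + 4)/5 = 4/5.
x(2) = (−2·(4/5) + 4)/5 = 12/25.
x(3) = (−2·(12/25) + 4)/5 = 76/125.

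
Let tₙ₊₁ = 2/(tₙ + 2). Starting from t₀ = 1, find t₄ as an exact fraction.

11/15

t₁ = 2/(1 + 2) = 2/3.
t₂ = 2/(2/3 + 2) = 3/4.
t₃ = 2/(3/4 + 2) = 8/11.
t₄ = 2/(8/11 + 2) = 11/15.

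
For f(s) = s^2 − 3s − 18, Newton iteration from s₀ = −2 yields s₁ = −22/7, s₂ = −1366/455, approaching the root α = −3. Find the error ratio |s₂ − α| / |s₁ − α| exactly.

s₁ − α = −22/7 − (−3) = −22/7 + 3 = −1/7, so |s₁ − α| = 1/7.
s₂ − α = −1366/455 − (−3) = −1366/455 + 3 = −1/455, so |s₂ − α| = 1/455.
Ratio = (1/455) / (1/7) = 1/65.

1/65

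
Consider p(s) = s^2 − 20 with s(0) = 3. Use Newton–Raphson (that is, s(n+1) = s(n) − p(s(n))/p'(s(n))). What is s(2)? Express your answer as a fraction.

p'(s) = 2s.
p(3) = −11, p'(3) = 6, so s(1) = 3 − (−11)/6 = 29/6.
p(29/6) = 121/36, p'(29/6) = 29/3, so s(2) = (29/6) − (121/36)/(29/3) = 1561/348.

1561/348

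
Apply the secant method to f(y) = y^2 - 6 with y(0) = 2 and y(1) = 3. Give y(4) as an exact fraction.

f(2) = -2, f(3) = 3. y(2) = 3 - 3·(3 - 2)/(3 - (-2)) = 12/5.
f(3) = 3, f(12/5) = -6/25. y(3) = (12/5) - (-6/25)·((12/5) - 3)/((-6/25) - 3) = 22/9.
f(12/5) = -6/25, f(22/9) = -2/81. y(4) = (22/9) - (-2/81)·((22/9) - (12/5))/((-2/81) - (-6/25)) = 267/109.

267/109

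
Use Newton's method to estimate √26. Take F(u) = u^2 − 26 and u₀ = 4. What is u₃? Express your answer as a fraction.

1468273/287952

F'(u) = 2u.
F(4) = −10, F'(4) = 8, so u₁ = 4 − (−10)/8 = 21/4.
F(21/4) = 25/16, F'(21/4) = 21/2, so u₂ = (21/4) − (25/16)/(21/2) = 857/168.
F(857/168) = 625/28224, F'(857/168) = 857/84, so u₃ = (857/168) − (625/28224)/(857/84) = 1468273/287952.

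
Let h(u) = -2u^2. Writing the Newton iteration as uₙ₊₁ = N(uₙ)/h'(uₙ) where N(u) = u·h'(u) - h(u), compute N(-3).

-18

h'(u) = -4u.
N(u) = u·h'(u) - h(u) = u·(-4u) - (-2u^2) = -2u^2.
N(-3) = -18.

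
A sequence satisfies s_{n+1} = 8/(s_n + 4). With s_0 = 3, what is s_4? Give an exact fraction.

25/17

s_1 = 8/(3 + 4) = 8/7.
s_2 = 8/(8/7 + 4) = 14/9.
s_3 = 8/(14/9 + 4) = 36/25.
s_4 = 8/(36/25 + 4) = 25/17.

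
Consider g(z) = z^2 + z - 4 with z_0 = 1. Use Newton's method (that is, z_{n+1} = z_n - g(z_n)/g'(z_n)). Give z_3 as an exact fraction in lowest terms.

9805/6279

g'(z) = 2z + 1.
g(1) = -2, g'(1) = 3, so z_1 = 1 - (-2)/3 = 5/3.
g(5/3) = 4/9, g'(5/3) = 13/3, so z_2 = (5/3) - (4/9)/(13/3) = 61/39.
g(61/39) = 16/1521, g'(61/39) = 161/39, so z_3 = (61/39) - (16/1521)/(161/39) = 9805/6279.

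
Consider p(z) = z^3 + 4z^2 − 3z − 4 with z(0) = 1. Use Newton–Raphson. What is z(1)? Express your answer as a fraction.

5/4

p'(z) = 3z^2 + 8z − 3.
p(1) = −2, p'(1) = 8, so z(1) = 1 − (−2)/8 = 5/4.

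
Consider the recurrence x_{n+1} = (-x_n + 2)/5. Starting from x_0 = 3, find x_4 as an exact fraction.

x_1 = (-3 + 2)/5 = -1/5.
x_2 = (-(-1/5) + 2)/5 = 11/25.
x_3 = (-(11/25) + 2)/5 = 39/125.
x_4 = (-(39/125) + 2)/5 = 211/625.

211/625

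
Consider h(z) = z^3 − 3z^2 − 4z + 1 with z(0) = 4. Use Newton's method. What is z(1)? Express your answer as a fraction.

h'(z) = 3z^2 − 6z − 4.
h(4) = 1, h'(4) = 20, so z(1) = 4 − 1/20 = 79/20.

79/20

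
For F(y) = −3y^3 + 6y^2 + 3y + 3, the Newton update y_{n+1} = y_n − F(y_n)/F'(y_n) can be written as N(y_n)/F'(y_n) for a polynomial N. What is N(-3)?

213

F'(y) = −9y^2 + 12y + 3.
N(y) = y·F'(y) − F(y) = y·(−9y^2 + 12y + 3) − (−3y^3 + 6y^2 + 3y + 3) = −6y^3 + 6y^2 − 3.
N(-3) = 213.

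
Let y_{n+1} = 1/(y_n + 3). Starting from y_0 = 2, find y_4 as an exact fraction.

y_1 = 1/(2 + 3) = 1/5.
y_2 = 1/(1/5 + 3) = 5/16.
y_3 = 1/(5/16 + 3) = 16/53.
y_4 = 1/(16/53 + 3) = 53/175.

53/175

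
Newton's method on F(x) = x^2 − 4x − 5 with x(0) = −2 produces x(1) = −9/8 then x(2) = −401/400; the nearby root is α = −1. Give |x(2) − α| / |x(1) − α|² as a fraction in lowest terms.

4/25

x(1) − α = −9/8 − (−1) = −9/8 + 1 = −1/8, so |x(1) − α| = 1/8.
x(2) − α = −401/400 − (−1) = −401/400 + 1 = −1/400, so |x(2) − α| = 1/400.
|x(1) − α|² = 1/64.
Ratio = (1/400) / (1/64) = 4/25.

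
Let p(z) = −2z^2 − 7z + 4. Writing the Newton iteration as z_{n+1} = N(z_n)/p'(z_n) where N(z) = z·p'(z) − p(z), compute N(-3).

p'(z) = −4z − 7.
N(z) = z·p'(z) − p(z) = z·(−4z − 7) − (−2z^2 − 7z + 4) = −2z^2 − 4.
N(-3) = −22.

−22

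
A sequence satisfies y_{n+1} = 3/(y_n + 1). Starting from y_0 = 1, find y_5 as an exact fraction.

y_1 = 3/(1 + 1) = 3/2.
y_2 = 3/(3/2 + 1) = 6/5.
y_3 = 3/(6/5 + 1) = 15/11.
y_4 = 3/(15/11 + 1) = 33/26.
y_5 = 3/(33/26 + 1) = 78/59.

78/59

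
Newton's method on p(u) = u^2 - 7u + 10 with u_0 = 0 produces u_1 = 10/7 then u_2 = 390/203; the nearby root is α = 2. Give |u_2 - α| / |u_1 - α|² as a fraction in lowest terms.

u_1 - α = 10/7 - 2 = -4/7, so |u_1 - α| = 4/7.
u_2 - α = 390/203 - 2 = -16/203, so |u_2 - α| = 16/203.
|u_1 - α|² = 16/49.
Ratio = (16/203) / (16/49) = 7/29.

7/29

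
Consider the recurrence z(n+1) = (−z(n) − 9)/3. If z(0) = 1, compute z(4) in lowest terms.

z(1) = (−1 − 9)/3 = −10/3.
z(2) = (−(−10/3) − 9)/3 = −17/9.
z(3) = (−(−17/9) − 9)/3 = −64/27.
z(4) = (−(−64/27) − 9)/3 = −179/81.

−179/81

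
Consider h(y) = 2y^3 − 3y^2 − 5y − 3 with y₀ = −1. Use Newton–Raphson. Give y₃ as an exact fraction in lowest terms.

h'(y) = 6y^2 − 6y − 5.
h(−1) = −3, h'(−1) = 7, so y₁ = (−1) − (−3)/7 = −4/7.
h(−4/7) = −513/343, h'(−4/7) = 19/49, so y₂ = (−4/7) − (−513/343)/(19/49) = 23/7.
h(23/7) = 6561/343, h'(23/7) = 1963/49, so y₃ = (23/7) − (6561/343)/(1963/49) = 38588/13741.

38588/13741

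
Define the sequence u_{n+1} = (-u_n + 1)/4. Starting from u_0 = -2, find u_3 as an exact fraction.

u_1 = (-(-2) + 1)/4 = 3/4.
u_2 = (-(3/4) + 1)/4 = 1/16.
u_3 = (-(1/16) + 1)/4 = 15/64.

15/64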